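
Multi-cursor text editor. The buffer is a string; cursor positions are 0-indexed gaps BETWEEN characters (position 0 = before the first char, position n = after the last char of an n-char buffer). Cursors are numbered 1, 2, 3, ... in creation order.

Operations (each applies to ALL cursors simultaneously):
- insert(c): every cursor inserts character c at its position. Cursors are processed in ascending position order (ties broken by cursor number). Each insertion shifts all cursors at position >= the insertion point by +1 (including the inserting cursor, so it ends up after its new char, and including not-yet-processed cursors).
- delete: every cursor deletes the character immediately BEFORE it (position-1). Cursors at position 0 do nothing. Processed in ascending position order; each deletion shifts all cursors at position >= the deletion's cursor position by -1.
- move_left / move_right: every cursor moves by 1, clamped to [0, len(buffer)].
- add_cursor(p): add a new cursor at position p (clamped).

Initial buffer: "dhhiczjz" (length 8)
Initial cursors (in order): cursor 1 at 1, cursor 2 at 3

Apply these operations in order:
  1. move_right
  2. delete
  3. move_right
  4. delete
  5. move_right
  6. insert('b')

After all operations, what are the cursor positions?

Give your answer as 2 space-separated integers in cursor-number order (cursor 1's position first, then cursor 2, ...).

After op 1 (move_right): buffer="dhhiczjz" (len 8), cursors c1@2 c2@4, authorship ........
After op 2 (delete): buffer="dhczjz" (len 6), cursors c1@1 c2@2, authorship ......
After op 3 (move_right): buffer="dhczjz" (len 6), cursors c1@2 c2@3, authorship ......
After op 4 (delete): buffer="dzjz" (len 4), cursors c1@1 c2@1, authorship ....
After op 5 (move_right): buffer="dzjz" (len 4), cursors c1@2 c2@2, authorship ....
After op 6 (insert('b')): buffer="dzbbjz" (len 6), cursors c1@4 c2@4, authorship ..12..

Answer: 4 4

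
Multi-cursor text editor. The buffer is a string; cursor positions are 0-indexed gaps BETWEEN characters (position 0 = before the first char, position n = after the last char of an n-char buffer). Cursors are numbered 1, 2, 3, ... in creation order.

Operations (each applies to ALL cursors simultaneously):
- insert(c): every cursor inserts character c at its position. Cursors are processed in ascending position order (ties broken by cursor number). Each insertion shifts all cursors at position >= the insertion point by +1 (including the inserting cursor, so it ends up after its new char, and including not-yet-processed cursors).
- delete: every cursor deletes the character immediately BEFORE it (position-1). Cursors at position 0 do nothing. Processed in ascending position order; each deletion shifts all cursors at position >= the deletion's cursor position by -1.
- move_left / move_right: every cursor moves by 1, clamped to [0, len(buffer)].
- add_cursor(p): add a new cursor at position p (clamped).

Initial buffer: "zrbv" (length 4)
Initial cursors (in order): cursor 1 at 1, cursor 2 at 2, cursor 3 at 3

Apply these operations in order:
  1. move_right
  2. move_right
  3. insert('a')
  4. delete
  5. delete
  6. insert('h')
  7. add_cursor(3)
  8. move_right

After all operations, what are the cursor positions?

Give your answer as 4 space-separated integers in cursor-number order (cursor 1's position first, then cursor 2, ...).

Answer: 4 4 4 4

Derivation:
After op 1 (move_right): buffer="zrbv" (len 4), cursors c1@2 c2@3 c3@4, authorship ....
After op 2 (move_right): buffer="zrbv" (len 4), cursors c1@3 c2@4 c3@4, authorship ....
After op 3 (insert('a')): buffer="zrbavaa" (len 7), cursors c1@4 c2@7 c3@7, authorship ...1.23
After op 4 (delete): buffer="zrbv" (len 4), cursors c1@3 c2@4 c3@4, authorship ....
After op 5 (delete): buffer="z" (len 1), cursors c1@1 c2@1 c3@1, authorship .
After op 6 (insert('h')): buffer="zhhh" (len 4), cursors c1@4 c2@4 c3@4, authorship .123
After op 7 (add_cursor(3)): buffer="zhhh" (len 4), cursors c4@3 c1@4 c2@4 c3@4, authorship .123
After op 8 (move_right): buffer="zhhh" (len 4), cursors c1@4 c2@4 c3@4 c4@4, authorship .123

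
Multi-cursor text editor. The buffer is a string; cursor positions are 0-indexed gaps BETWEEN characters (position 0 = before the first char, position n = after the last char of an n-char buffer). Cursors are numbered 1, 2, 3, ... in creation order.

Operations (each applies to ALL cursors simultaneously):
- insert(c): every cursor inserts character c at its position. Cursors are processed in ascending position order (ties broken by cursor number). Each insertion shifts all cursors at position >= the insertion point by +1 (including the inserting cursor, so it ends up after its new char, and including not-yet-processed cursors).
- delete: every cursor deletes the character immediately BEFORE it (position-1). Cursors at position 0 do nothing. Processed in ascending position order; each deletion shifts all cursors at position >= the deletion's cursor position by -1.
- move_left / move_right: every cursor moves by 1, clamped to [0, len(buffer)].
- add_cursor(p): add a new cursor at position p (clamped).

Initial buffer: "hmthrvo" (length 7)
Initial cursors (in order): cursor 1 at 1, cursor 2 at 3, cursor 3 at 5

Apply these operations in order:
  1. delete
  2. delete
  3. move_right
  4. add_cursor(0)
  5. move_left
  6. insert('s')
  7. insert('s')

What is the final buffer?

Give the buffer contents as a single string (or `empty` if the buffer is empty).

After op 1 (delete): buffer="mhvo" (len 4), cursors c1@0 c2@1 c3@2, authorship ....
After op 2 (delete): buffer="vo" (len 2), cursors c1@0 c2@0 c3@0, authorship ..
After op 3 (move_right): buffer="vo" (len 2), cursors c1@1 c2@1 c3@1, authorship ..
After op 4 (add_cursor(0)): buffer="vo" (len 2), cursors c4@0 c1@1 c2@1 c3@1, authorship ..
After op 5 (move_left): buffer="vo" (len 2), cursors c1@0 c2@0 c3@0 c4@0, authorship ..
After op 6 (insert('s')): buffer="ssssvo" (len 6), cursors c1@4 c2@4 c3@4 c4@4, authorship 1234..
After op 7 (insert('s')): buffer="ssssssssvo" (len 10), cursors c1@8 c2@8 c3@8 c4@8, authorship 12341234..

Answer: ssssssssvo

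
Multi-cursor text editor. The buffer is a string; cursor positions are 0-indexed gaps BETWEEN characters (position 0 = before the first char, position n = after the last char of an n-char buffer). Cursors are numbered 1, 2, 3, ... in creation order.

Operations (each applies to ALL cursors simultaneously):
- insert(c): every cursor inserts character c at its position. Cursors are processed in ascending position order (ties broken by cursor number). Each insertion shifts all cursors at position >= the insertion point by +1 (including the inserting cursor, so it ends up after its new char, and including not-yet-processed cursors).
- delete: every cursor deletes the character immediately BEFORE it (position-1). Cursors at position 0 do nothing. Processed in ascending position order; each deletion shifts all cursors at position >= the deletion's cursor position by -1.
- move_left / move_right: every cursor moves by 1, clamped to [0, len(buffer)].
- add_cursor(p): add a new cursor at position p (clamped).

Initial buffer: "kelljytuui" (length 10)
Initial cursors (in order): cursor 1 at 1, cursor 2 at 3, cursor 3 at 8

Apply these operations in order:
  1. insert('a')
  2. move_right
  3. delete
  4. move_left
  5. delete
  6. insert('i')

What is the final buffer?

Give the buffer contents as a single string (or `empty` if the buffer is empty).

After op 1 (insert('a')): buffer="kaelaljytuaui" (len 13), cursors c1@2 c2@5 c3@11, authorship .1..2.....3..
After op 2 (move_right): buffer="kaelaljytuaui" (len 13), cursors c1@3 c2@6 c3@12, authorship .1..2.....3..
After op 3 (delete): buffer="kalajytuai" (len 10), cursors c1@2 c2@4 c3@9, authorship .1.2....3.
After op 4 (move_left): buffer="kalajytuai" (len 10), cursors c1@1 c2@3 c3@8, authorship .1.2....3.
After op 5 (delete): buffer="aajytai" (len 7), cursors c1@0 c2@1 c3@5, authorship 12...3.
After op 6 (insert('i')): buffer="iaiajytiai" (len 10), cursors c1@1 c2@3 c3@8, authorship 1122...33.

Answer: iaiajytiai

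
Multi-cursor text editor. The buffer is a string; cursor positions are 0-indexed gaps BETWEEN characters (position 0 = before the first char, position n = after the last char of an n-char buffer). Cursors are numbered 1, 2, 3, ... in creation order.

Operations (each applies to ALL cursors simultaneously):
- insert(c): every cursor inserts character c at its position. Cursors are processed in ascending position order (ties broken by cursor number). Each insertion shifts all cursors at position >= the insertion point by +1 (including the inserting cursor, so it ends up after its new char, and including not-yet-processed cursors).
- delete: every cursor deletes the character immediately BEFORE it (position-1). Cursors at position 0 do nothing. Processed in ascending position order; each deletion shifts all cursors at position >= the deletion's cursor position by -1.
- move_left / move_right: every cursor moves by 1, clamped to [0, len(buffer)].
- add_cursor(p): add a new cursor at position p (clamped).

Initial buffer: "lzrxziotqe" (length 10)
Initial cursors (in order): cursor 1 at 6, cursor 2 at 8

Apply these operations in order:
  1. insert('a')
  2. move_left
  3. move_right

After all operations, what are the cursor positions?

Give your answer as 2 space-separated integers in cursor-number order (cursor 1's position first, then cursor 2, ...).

Answer: 7 10

Derivation:
After op 1 (insert('a')): buffer="lzrxziaotaqe" (len 12), cursors c1@7 c2@10, authorship ......1..2..
After op 2 (move_left): buffer="lzrxziaotaqe" (len 12), cursors c1@6 c2@9, authorship ......1..2..
After op 3 (move_right): buffer="lzrxziaotaqe" (len 12), cursors c1@7 c2@10, authorship ......1..2..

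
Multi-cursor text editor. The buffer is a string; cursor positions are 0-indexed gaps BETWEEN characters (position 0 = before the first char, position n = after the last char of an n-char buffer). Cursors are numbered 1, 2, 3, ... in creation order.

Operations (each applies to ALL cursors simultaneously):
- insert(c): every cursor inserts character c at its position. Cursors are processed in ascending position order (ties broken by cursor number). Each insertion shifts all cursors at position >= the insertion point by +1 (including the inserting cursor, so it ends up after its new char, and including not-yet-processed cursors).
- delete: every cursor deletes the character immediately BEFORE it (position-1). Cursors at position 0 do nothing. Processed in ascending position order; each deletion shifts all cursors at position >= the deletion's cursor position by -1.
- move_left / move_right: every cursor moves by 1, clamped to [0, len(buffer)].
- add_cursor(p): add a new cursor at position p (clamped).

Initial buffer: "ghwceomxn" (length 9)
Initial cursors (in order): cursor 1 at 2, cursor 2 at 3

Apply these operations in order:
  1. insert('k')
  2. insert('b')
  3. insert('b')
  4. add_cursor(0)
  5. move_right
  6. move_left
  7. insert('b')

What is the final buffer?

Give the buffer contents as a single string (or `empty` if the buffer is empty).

Answer: bghkbbbwkbbbceomxn

Derivation:
After op 1 (insert('k')): buffer="ghkwkceomxn" (len 11), cursors c1@3 c2@5, authorship ..1.2......
After op 2 (insert('b')): buffer="ghkbwkbceomxn" (len 13), cursors c1@4 c2@7, authorship ..11.22......
After op 3 (insert('b')): buffer="ghkbbwkbbceomxn" (len 15), cursors c1@5 c2@9, authorship ..111.222......
After op 4 (add_cursor(0)): buffer="ghkbbwkbbceomxn" (len 15), cursors c3@0 c1@5 c2@9, authorship ..111.222......
After op 5 (move_right): buffer="ghkbbwkbbceomxn" (len 15), cursors c3@1 c1@6 c2@10, authorship ..111.222......
After op 6 (move_left): buffer="ghkbbwkbbceomxn" (len 15), cursors c3@0 c1@5 c2@9, authorship ..111.222......
After op 7 (insert('b')): buffer="bghkbbbwkbbbceomxn" (len 18), cursors c3@1 c1@7 c2@12, authorship 3..1111.2222......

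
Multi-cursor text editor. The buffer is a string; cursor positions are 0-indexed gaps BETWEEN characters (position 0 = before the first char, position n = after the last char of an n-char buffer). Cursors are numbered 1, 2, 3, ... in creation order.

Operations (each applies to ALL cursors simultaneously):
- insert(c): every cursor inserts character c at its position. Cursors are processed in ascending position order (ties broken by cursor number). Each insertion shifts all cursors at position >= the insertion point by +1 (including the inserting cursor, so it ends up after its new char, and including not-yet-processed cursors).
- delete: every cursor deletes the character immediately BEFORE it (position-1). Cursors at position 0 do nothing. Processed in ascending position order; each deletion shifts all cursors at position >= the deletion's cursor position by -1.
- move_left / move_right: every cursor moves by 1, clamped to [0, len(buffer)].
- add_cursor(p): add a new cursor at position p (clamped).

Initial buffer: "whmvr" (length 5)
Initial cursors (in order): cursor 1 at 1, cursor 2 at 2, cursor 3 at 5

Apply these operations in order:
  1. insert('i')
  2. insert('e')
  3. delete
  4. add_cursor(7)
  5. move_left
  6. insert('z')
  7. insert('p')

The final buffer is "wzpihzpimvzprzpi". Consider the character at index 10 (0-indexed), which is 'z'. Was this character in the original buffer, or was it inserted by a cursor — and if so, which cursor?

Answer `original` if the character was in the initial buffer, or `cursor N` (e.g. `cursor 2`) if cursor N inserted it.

After op 1 (insert('i')): buffer="wihimvri" (len 8), cursors c1@2 c2@4 c3@8, authorship .1.2...3
After op 2 (insert('e')): buffer="wiehiemvrie" (len 11), cursors c1@3 c2@6 c3@11, authorship .11.22...33
After op 3 (delete): buffer="wihimvri" (len 8), cursors c1@2 c2@4 c3@8, authorship .1.2...3
After op 4 (add_cursor(7)): buffer="wihimvri" (len 8), cursors c1@2 c2@4 c4@7 c3@8, authorship .1.2...3
After op 5 (move_left): buffer="wihimvri" (len 8), cursors c1@1 c2@3 c4@6 c3@7, authorship .1.2...3
After op 6 (insert('z')): buffer="wzihzimvzrzi" (len 12), cursors c1@2 c2@5 c4@9 c3@11, authorship .11.22..4.33
After op 7 (insert('p')): buffer="wzpihzpimvzprzpi" (len 16), cursors c1@3 c2@7 c4@12 c3@15, authorship .111.222..44.333
Authorship (.=original, N=cursor N): . 1 1 1 . 2 2 2 . . 4 4 . 3 3 3
Index 10: author = 4

Answer: cursor 4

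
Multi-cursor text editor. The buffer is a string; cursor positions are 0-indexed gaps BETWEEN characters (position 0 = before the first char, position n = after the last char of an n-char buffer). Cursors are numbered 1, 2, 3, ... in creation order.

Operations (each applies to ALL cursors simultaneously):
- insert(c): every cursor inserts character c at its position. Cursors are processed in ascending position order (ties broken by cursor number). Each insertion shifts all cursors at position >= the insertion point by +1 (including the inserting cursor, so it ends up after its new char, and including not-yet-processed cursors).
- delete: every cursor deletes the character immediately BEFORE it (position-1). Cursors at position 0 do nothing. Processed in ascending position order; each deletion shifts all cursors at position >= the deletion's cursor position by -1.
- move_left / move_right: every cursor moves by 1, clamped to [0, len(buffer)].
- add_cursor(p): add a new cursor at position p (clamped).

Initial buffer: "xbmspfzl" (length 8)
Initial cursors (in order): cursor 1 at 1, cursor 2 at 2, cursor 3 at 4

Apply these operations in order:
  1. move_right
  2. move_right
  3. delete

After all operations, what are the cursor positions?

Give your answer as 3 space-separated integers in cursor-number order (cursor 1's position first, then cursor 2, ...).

Answer: 2 2 3

Derivation:
After op 1 (move_right): buffer="xbmspfzl" (len 8), cursors c1@2 c2@3 c3@5, authorship ........
After op 2 (move_right): buffer="xbmspfzl" (len 8), cursors c1@3 c2@4 c3@6, authorship ........
After op 3 (delete): buffer="xbpzl" (len 5), cursors c1@2 c2@2 c3@3, authorship .....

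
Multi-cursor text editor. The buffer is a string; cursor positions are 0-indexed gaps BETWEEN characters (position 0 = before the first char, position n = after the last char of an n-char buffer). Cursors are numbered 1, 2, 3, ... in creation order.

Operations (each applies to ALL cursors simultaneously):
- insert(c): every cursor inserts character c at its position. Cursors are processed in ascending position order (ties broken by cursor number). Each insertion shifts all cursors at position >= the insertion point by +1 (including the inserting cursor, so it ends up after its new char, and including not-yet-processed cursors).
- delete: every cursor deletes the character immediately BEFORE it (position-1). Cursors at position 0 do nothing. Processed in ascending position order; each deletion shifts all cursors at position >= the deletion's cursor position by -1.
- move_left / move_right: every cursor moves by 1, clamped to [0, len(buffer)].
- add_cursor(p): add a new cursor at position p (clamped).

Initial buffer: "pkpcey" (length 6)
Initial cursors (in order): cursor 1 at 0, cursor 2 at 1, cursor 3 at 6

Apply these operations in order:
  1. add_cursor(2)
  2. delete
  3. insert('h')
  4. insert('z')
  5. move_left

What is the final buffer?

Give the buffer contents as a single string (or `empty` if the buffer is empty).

Answer: hhhzzzpcehz

Derivation:
After op 1 (add_cursor(2)): buffer="pkpcey" (len 6), cursors c1@0 c2@1 c4@2 c3@6, authorship ......
After op 2 (delete): buffer="pce" (len 3), cursors c1@0 c2@0 c4@0 c3@3, authorship ...
After op 3 (insert('h')): buffer="hhhpceh" (len 7), cursors c1@3 c2@3 c4@3 c3@7, authorship 124...3
After op 4 (insert('z')): buffer="hhhzzzpcehz" (len 11), cursors c1@6 c2@6 c4@6 c3@11, authorship 124124...33
After op 5 (move_left): buffer="hhhzzzpcehz" (len 11), cursors c1@5 c2@5 c4@5 c3@10, authorship 124124...33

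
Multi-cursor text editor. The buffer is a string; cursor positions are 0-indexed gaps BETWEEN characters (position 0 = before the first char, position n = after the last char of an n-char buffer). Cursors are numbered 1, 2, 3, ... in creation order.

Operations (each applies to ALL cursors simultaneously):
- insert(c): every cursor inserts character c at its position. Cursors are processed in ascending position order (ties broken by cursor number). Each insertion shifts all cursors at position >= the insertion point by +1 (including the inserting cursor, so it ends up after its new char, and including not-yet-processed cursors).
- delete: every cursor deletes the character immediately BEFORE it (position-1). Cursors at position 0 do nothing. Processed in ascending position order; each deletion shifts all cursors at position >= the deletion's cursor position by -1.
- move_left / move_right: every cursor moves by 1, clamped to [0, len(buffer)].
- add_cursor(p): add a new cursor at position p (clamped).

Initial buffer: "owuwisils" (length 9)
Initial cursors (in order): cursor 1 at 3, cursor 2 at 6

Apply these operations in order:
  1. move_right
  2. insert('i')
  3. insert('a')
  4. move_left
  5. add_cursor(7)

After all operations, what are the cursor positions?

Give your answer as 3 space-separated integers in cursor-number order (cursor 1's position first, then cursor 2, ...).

After op 1 (move_right): buffer="owuwisils" (len 9), cursors c1@4 c2@7, authorship .........
After op 2 (insert('i')): buffer="owuwiisiils" (len 11), cursors c1@5 c2@9, authorship ....1...2..
After op 3 (insert('a')): buffer="owuwiaisiials" (len 13), cursors c1@6 c2@11, authorship ....11...22..
After op 4 (move_left): buffer="owuwiaisiials" (len 13), cursors c1@5 c2@10, authorship ....11...22..
After op 5 (add_cursor(7)): buffer="owuwiaisiials" (len 13), cursors c1@5 c3@7 c2@10, authorship ....11...22..

Answer: 5 10 7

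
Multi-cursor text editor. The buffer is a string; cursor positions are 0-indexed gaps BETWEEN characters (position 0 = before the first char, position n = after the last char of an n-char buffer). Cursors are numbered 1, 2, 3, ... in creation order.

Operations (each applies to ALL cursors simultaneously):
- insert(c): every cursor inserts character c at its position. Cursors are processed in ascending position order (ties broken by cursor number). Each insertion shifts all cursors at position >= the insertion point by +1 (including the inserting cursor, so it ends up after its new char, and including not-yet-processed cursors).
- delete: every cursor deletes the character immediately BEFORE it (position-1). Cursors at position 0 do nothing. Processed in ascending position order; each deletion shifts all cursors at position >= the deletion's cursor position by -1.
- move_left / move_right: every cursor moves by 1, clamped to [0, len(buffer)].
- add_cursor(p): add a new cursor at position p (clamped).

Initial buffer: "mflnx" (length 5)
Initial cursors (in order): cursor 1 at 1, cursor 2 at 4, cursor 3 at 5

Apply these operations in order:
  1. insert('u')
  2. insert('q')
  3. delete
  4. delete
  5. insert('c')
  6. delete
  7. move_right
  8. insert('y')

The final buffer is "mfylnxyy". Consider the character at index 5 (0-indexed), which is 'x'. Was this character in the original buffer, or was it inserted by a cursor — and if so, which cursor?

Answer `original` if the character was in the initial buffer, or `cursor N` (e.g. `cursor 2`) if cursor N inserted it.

After op 1 (insert('u')): buffer="muflnuxu" (len 8), cursors c1@2 c2@6 c3@8, authorship .1...2.3
After op 2 (insert('q')): buffer="muqflnuqxuq" (len 11), cursors c1@3 c2@8 c3@11, authorship .11...22.33
After op 3 (delete): buffer="muflnuxu" (len 8), cursors c1@2 c2@6 c3@8, authorship .1...2.3
After op 4 (delete): buffer="mflnx" (len 5), cursors c1@1 c2@4 c3@5, authorship .....
After op 5 (insert('c')): buffer="mcflncxc" (len 8), cursors c1@2 c2@6 c3@8, authorship .1...2.3
After op 6 (delete): buffer="mflnx" (len 5), cursors c1@1 c2@4 c3@5, authorship .....
After op 7 (move_right): buffer="mflnx" (len 5), cursors c1@2 c2@5 c3@5, authorship .....
After op 8 (insert('y')): buffer="mfylnxyy" (len 8), cursors c1@3 c2@8 c3@8, authorship ..1...23
Authorship (.=original, N=cursor N): . . 1 . . . 2 3
Index 5: author = original

Answer: original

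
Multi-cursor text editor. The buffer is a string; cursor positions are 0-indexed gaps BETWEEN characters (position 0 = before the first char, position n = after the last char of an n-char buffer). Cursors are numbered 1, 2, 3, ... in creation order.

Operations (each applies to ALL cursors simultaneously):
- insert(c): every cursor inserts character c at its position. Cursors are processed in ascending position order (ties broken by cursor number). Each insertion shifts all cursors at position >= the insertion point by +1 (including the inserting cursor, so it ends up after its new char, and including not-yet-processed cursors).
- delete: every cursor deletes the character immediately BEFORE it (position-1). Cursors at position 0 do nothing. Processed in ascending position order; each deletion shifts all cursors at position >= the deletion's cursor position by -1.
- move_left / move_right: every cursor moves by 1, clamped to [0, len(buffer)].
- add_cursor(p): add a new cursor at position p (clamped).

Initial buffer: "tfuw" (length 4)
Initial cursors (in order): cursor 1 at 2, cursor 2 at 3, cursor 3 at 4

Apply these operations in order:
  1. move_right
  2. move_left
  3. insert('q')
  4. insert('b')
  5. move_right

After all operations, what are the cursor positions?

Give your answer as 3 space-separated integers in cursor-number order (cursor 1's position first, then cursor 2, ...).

Answer: 5 10 10

Derivation:
After op 1 (move_right): buffer="tfuw" (len 4), cursors c1@3 c2@4 c3@4, authorship ....
After op 2 (move_left): buffer="tfuw" (len 4), cursors c1@2 c2@3 c3@3, authorship ....
After op 3 (insert('q')): buffer="tfquqqw" (len 7), cursors c1@3 c2@6 c3@6, authorship ..1.23.
After op 4 (insert('b')): buffer="tfqbuqqbbw" (len 10), cursors c1@4 c2@9 c3@9, authorship ..11.2323.
After op 5 (move_right): buffer="tfqbuqqbbw" (len 10), cursors c1@5 c2@10 c3@10, authorship ..11.2323.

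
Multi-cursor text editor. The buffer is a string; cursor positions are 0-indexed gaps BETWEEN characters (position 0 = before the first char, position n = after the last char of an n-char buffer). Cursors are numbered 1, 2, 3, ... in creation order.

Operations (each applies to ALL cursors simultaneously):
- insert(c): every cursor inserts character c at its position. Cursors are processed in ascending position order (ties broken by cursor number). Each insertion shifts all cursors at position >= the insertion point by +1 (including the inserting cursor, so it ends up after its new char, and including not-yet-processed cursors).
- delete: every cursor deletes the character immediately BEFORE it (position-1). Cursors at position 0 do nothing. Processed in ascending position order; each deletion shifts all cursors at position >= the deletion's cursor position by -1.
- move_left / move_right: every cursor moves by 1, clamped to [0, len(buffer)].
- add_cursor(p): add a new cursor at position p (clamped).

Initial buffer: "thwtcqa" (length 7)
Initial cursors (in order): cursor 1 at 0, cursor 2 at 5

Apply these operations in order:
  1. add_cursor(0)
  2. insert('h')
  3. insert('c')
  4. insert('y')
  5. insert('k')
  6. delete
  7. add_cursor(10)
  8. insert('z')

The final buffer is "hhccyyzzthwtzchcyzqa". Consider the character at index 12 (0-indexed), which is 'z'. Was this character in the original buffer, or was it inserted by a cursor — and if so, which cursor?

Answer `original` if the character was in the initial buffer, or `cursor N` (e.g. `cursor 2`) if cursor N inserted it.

Answer: cursor 4

Derivation:
After op 1 (add_cursor(0)): buffer="thwtcqa" (len 7), cursors c1@0 c3@0 c2@5, authorship .......
After op 2 (insert('h')): buffer="hhthwtchqa" (len 10), cursors c1@2 c3@2 c2@8, authorship 13.....2..
After op 3 (insert('c')): buffer="hhccthwtchcqa" (len 13), cursors c1@4 c3@4 c2@11, authorship 1313.....22..
After op 4 (insert('y')): buffer="hhccyythwtchcyqa" (len 16), cursors c1@6 c3@6 c2@14, authorship 131313.....222..
After op 5 (insert('k')): buffer="hhccyykkthwtchcykqa" (len 19), cursors c1@8 c3@8 c2@17, authorship 13131313.....2222..
After op 6 (delete): buffer="hhccyythwtchcyqa" (len 16), cursors c1@6 c3@6 c2@14, authorship 131313.....222..
After op 7 (add_cursor(10)): buffer="hhccyythwtchcyqa" (len 16), cursors c1@6 c3@6 c4@10 c2@14, authorship 131313.....222..
After op 8 (insert('z')): buffer="hhccyyzzthwtzchcyzqa" (len 20), cursors c1@8 c3@8 c4@13 c2@18, authorship 13131313....4.2222..
Authorship (.=original, N=cursor N): 1 3 1 3 1 3 1 3 . . . . 4 . 2 2 2 2 . .
Index 12: author = 4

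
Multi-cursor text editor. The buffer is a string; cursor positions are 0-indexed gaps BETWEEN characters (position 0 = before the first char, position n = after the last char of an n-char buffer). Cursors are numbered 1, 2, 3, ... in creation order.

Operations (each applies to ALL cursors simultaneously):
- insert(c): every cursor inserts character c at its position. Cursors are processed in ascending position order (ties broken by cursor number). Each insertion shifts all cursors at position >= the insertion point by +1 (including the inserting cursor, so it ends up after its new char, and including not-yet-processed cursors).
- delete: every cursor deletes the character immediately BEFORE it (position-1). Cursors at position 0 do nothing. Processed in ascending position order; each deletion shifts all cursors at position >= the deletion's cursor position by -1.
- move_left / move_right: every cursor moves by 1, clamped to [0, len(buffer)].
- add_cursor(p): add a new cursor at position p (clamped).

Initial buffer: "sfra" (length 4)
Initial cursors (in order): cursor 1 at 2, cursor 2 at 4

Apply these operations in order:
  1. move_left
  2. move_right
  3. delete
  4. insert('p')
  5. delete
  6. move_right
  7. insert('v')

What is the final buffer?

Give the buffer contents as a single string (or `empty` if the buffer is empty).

Answer: srvv

Derivation:
After op 1 (move_left): buffer="sfra" (len 4), cursors c1@1 c2@3, authorship ....
After op 2 (move_right): buffer="sfra" (len 4), cursors c1@2 c2@4, authorship ....
After op 3 (delete): buffer="sr" (len 2), cursors c1@1 c2@2, authorship ..
After op 4 (insert('p')): buffer="sprp" (len 4), cursors c1@2 c2@4, authorship .1.2
After op 5 (delete): buffer="sr" (len 2), cursors c1@1 c2@2, authorship ..
After op 6 (move_right): buffer="sr" (len 2), cursors c1@2 c2@2, authorship ..
After op 7 (insert('v')): buffer="srvv" (len 4), cursors c1@4 c2@4, authorship ..12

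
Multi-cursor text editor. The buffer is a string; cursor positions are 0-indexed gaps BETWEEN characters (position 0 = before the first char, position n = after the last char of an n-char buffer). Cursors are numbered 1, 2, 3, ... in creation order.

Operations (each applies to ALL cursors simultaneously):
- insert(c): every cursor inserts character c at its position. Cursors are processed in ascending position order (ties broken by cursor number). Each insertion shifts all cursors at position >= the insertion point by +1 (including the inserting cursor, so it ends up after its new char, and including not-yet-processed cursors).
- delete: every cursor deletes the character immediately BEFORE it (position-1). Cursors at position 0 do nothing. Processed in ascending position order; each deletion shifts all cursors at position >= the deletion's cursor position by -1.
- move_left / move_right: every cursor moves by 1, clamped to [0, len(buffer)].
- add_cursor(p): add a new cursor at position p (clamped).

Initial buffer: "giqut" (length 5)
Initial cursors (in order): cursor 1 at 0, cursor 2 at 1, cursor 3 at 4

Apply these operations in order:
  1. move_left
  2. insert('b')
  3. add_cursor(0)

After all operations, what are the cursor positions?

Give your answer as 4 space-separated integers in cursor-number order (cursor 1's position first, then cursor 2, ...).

Answer: 2 2 6 0

Derivation:
After op 1 (move_left): buffer="giqut" (len 5), cursors c1@0 c2@0 c3@3, authorship .....
After op 2 (insert('b')): buffer="bbgiqbut" (len 8), cursors c1@2 c2@2 c3@6, authorship 12...3..
After op 3 (add_cursor(0)): buffer="bbgiqbut" (len 8), cursors c4@0 c1@2 c2@2 c3@6, authorship 12...3..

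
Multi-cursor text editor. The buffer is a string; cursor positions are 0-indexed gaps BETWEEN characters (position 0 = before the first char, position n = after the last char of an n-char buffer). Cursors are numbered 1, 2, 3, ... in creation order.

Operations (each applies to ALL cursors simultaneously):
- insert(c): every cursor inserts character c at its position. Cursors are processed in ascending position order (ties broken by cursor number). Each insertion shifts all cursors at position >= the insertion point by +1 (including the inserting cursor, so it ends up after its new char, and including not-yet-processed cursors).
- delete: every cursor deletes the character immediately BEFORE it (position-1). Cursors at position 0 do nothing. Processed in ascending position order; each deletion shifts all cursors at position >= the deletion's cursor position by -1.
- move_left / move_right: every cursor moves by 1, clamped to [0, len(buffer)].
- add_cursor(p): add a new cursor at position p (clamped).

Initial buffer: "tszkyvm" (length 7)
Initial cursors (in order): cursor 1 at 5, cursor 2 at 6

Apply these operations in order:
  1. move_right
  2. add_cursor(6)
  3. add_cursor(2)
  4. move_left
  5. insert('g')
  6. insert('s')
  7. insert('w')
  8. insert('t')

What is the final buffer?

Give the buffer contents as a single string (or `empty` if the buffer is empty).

Answer: tgswtszkyggsswwttvgswtm

Derivation:
After op 1 (move_right): buffer="tszkyvm" (len 7), cursors c1@6 c2@7, authorship .......
After op 2 (add_cursor(6)): buffer="tszkyvm" (len 7), cursors c1@6 c3@6 c2@7, authorship .......
After op 3 (add_cursor(2)): buffer="tszkyvm" (len 7), cursors c4@2 c1@6 c3@6 c2@7, authorship .......
After op 4 (move_left): buffer="tszkyvm" (len 7), cursors c4@1 c1@5 c3@5 c2@6, authorship .......
After op 5 (insert('g')): buffer="tgszkyggvgm" (len 11), cursors c4@2 c1@8 c3@8 c2@10, authorship .4....13.2.
After op 6 (insert('s')): buffer="tgsszkyggssvgsm" (len 15), cursors c4@3 c1@11 c3@11 c2@14, authorship .44....1313.22.
After op 7 (insert('w')): buffer="tgswszkyggsswwvgswm" (len 19), cursors c4@4 c1@14 c3@14 c2@18, authorship .444....131313.222.
After op 8 (insert('t')): buffer="tgswtszkyggsswwttvgswtm" (len 23), cursors c4@5 c1@17 c3@17 c2@22, authorship .4444....13131313.2222.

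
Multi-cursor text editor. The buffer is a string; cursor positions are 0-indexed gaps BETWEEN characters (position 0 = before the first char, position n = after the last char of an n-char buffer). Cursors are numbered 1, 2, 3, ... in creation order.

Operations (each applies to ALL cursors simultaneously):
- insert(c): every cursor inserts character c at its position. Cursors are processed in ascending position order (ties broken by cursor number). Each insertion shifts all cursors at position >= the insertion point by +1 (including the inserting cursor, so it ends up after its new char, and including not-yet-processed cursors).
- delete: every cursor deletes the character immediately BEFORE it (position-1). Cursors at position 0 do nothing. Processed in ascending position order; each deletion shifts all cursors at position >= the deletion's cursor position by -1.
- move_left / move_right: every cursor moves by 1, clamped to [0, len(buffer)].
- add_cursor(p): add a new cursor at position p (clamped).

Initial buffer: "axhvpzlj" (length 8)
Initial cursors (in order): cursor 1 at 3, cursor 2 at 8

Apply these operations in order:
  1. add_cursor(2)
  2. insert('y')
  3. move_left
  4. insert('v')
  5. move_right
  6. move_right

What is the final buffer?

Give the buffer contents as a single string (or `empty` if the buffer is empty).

Answer: axvyhvyvpzljvy

Derivation:
After op 1 (add_cursor(2)): buffer="axhvpzlj" (len 8), cursors c3@2 c1@3 c2@8, authorship ........
After op 2 (insert('y')): buffer="axyhyvpzljy" (len 11), cursors c3@3 c1@5 c2@11, authorship ..3.1.....2
After op 3 (move_left): buffer="axyhyvpzljy" (len 11), cursors c3@2 c1@4 c2@10, authorship ..3.1.....2
After op 4 (insert('v')): buffer="axvyhvyvpzljvy" (len 14), cursors c3@3 c1@6 c2@13, authorship ..33.11.....22
After op 5 (move_right): buffer="axvyhvyvpzljvy" (len 14), cursors c3@4 c1@7 c2@14, authorship ..33.11.....22
After op 6 (move_right): buffer="axvyhvyvpzljvy" (len 14), cursors c3@5 c1@8 c2@14, authorship ..33.11.....22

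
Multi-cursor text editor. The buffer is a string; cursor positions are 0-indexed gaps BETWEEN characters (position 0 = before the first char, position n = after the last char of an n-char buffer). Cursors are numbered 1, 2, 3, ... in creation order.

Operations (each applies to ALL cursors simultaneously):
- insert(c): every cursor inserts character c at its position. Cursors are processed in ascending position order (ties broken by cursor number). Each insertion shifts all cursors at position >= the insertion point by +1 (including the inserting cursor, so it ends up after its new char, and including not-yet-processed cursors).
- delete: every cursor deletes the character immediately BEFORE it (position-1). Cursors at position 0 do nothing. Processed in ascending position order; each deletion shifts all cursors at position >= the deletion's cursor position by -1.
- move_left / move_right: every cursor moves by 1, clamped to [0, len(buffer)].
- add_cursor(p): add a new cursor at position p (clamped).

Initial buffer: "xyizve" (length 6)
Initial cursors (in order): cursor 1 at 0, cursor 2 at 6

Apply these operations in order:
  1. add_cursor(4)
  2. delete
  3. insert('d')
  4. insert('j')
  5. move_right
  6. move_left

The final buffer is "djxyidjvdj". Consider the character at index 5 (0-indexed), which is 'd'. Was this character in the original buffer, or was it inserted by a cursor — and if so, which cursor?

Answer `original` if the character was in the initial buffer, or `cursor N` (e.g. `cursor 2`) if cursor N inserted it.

Answer: cursor 3

Derivation:
After op 1 (add_cursor(4)): buffer="xyizve" (len 6), cursors c1@0 c3@4 c2@6, authorship ......
After op 2 (delete): buffer="xyiv" (len 4), cursors c1@0 c3@3 c2@4, authorship ....
After op 3 (insert('d')): buffer="dxyidvd" (len 7), cursors c1@1 c3@5 c2@7, authorship 1...3.2
After op 4 (insert('j')): buffer="djxyidjvdj" (len 10), cursors c1@2 c3@7 c2@10, authorship 11...33.22
After op 5 (move_right): buffer="djxyidjvdj" (len 10), cursors c1@3 c3@8 c2@10, authorship 11...33.22
After op 6 (move_left): buffer="djxyidjvdj" (len 10), cursors c1@2 c3@7 c2@9, authorship 11...33.22
Authorship (.=original, N=cursor N): 1 1 . . . 3 3 . 2 2
Index 5: author = 3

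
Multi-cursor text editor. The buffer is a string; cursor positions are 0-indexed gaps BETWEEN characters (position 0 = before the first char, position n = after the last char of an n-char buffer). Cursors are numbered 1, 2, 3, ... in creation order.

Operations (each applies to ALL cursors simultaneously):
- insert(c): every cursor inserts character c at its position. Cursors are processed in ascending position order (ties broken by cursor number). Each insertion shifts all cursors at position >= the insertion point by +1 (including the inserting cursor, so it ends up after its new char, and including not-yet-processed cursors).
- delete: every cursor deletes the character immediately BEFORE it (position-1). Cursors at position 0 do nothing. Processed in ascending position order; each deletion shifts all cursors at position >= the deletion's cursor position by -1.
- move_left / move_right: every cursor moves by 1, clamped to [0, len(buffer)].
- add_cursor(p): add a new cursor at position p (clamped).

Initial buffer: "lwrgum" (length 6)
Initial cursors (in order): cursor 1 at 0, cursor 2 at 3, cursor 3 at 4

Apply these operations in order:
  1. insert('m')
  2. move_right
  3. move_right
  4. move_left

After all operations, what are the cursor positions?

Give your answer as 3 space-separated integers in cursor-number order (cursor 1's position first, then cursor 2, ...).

After op 1 (insert('m')): buffer="mlwrmgmum" (len 9), cursors c1@1 c2@5 c3@7, authorship 1...2.3..
After op 2 (move_right): buffer="mlwrmgmum" (len 9), cursors c1@2 c2@6 c3@8, authorship 1...2.3..
After op 3 (move_right): buffer="mlwrmgmum" (len 9), cursors c1@3 c2@7 c3@9, authorship 1...2.3..
After op 4 (move_left): buffer="mlwrmgmum" (len 9), cursors c1@2 c2@6 c3@8, authorship 1...2.3..

Answer: 2 6 8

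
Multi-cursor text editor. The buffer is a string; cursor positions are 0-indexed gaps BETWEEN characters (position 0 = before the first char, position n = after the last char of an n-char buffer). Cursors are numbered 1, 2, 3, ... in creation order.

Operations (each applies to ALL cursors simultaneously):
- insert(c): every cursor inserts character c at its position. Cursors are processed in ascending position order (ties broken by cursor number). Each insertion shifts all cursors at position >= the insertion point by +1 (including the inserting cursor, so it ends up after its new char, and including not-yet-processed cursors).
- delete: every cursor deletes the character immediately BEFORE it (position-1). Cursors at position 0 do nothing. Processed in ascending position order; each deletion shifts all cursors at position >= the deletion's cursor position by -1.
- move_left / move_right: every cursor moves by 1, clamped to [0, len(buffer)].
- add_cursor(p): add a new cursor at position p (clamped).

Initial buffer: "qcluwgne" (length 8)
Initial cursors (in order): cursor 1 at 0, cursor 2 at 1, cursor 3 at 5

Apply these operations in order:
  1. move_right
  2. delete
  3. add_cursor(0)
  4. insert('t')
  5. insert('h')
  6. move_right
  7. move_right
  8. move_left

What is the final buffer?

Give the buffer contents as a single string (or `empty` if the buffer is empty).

Answer: ttthhhluwthne

Derivation:
After op 1 (move_right): buffer="qcluwgne" (len 8), cursors c1@1 c2@2 c3@6, authorship ........
After op 2 (delete): buffer="luwne" (len 5), cursors c1@0 c2@0 c3@3, authorship .....
After op 3 (add_cursor(0)): buffer="luwne" (len 5), cursors c1@0 c2@0 c4@0 c3@3, authorship .....
After op 4 (insert('t')): buffer="tttluwtne" (len 9), cursors c1@3 c2@3 c4@3 c3@7, authorship 124...3..
After op 5 (insert('h')): buffer="ttthhhluwthne" (len 13), cursors c1@6 c2@6 c4@6 c3@11, authorship 124124...33..
After op 6 (move_right): buffer="ttthhhluwthne" (len 13), cursors c1@7 c2@7 c4@7 c3@12, authorship 124124...33..
After op 7 (move_right): buffer="ttthhhluwthne" (len 13), cursors c1@8 c2@8 c4@8 c3@13, authorship 124124...33..
After op 8 (move_left): buffer="ttthhhluwthne" (len 13), cursors c1@7 c2@7 c4@7 c3@12, authorship 124124...33..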